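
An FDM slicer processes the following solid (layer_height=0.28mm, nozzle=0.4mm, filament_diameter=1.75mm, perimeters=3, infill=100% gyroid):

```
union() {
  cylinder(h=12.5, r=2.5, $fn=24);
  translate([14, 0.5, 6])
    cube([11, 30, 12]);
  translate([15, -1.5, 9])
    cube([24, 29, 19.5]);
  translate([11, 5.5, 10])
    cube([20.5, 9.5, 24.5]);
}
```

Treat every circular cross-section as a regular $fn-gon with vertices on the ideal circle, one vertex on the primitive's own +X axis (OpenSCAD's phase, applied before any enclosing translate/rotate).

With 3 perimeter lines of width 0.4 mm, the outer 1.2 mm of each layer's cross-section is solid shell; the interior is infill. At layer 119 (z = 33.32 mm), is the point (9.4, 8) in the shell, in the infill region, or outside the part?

outside

At z = 33.32 mm: the cylinder does not reach this height (z outside [0, 12.5]); the cube at (14, 0.5) is not intersected at this z (z outside [6, 18]); the cube at (15, -1.5) is absent (z outside [9, 28.5]); the cube at (11, 5.5) is present — its section is the full 20.5×9.5 rectangle; Merging all regions: only the 20.5×9.5 cube at (11, 5.5) is present, so the union is just that shape — 1 connected region. Overall, the cross-section is a single solid region. The nearest boundary edge runs (11.00, 15.00)→(11.00, 5.50); distance from the point to it = 1.60 mm. The point is not inside any of the regions above, so it lies outside the cross-section (1.60 mm from the nearest boundary).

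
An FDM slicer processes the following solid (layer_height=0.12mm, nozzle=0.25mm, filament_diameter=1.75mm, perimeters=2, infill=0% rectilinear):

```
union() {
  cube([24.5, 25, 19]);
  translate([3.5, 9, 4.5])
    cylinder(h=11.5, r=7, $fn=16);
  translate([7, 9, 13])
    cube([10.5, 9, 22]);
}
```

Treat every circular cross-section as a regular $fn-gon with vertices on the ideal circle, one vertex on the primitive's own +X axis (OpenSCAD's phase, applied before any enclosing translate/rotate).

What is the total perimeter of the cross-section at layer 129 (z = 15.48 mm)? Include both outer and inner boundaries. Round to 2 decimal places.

101.58 mm

At z = 15.48 mm: the 24.5×25 cube contributes its full rectangle (perimeter 99.00 mm); the r=7 cylinder at (3.5, 9) contributes a regular 16-gon of circumradius 7 (perimeter = 2·16·7.000·sin(180°/16) = 43.70 mm); the 10.5×9 cube at (7, 9) contributes its full rectangle (perimeter 39.00 mm); Taking the union: the regions partially overlap (shared area 215.75 mm²), so the edge portions inside another operand are dropped and the merged outline is re-measured after clipping — boundary = 101.58 mm. Overall, the cross-section is a single solid region. Total boundary length (outer) = 101.58 mm.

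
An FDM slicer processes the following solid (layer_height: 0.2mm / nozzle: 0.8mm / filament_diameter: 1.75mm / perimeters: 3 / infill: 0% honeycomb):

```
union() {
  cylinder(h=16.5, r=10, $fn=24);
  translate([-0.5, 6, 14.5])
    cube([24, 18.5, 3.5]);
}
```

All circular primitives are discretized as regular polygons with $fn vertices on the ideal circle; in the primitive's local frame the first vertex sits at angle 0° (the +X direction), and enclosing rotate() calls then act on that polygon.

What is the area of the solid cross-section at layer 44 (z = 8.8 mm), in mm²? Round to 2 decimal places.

310.58 mm²

At z = 8.8 mm: the r=10 cylinder gives a regular 24-gon of circumradius 10 (constant along its height) (area = (24/2)·10.000²·sin(360°/24) = 310.58 mm²); the cube at (-0.5, 6) is not intersected at this z (z outside [14.5, 18]); Taking the union: only the r=10 cylinder is present, so the union is just that shape — area = 310.58 mm². Overall, the cross-section is a single solid region. Net area = 310.58 mm².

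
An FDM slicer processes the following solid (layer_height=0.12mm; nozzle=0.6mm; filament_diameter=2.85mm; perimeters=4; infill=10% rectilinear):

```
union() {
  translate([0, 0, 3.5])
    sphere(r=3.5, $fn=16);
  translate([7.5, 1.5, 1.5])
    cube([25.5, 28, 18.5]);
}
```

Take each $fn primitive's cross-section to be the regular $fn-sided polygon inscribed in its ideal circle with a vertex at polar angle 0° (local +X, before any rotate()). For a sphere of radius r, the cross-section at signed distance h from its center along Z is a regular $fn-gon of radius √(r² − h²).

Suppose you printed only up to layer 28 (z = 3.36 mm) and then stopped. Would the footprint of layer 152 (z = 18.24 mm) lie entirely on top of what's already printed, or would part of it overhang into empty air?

entirely on top

Compare the two slices. At z = 3.36: the r=3.5 sphere contributes a regular 16-gon of circumradius √(3.5²−0.14²) = 3.497 (area = (16/2)·3.497²·sin(360°/16) = 37.44 mm²); the cube at (7.5, 1.5) is present — its section is the full 25.5×28 rectangle (area 714.00 mm²); Combining (union): the 2 present regions are separate (no shared area or edge), so areas and boundary lengths simply add and each stays a separate island — area = 751.44 mm². At z = 18.24: the sphere is absent (|z−center|=14.740 > r=3.5); the cube at (7.5, 1.5) is present — its section is the full 25.5×28 rectangle (area 714.00 mm²); Combining (union): only the 25.5×28 cube at (7.5, 1.5) is present, so the union is just that shape — area = 714.00 mm². Checking containment: the cross-section at z = 18.24 is a subset of the cross-section at z = 3.36.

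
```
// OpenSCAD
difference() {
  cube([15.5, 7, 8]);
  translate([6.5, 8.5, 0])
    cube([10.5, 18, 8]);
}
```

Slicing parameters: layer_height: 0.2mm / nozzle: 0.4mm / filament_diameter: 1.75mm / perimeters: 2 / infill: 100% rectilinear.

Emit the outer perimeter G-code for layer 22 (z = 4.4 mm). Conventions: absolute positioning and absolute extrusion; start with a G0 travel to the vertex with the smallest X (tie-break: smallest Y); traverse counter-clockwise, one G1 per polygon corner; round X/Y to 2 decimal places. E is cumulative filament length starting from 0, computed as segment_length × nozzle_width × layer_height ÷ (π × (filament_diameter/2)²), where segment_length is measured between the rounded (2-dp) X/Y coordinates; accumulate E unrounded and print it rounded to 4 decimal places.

G0 X0.00 Y0.00 Z4.40
G1 X15.50 Y0.00 E0.5155
G1 X15.50 Y7.00 E0.7484
G1 X0.00 Y7.00 E1.2639
G1 X0.00 Y0.00 E1.4967

At z = 4.4 mm: the 15.5×7 cube contributes its full rectangle; the cube at (6.5, 8.5) (footprint 10.5×18) is included at this height; Taking the first minus the rest: starting from the 15.5×7 cube, the 10.5×18 cube at (6.5, 8.5) misses the remaining region (no effect) — 1 connected region. The outline is a single polygon with 4 vertices. Extrusion per mm of travel: 0.4 × 0.2 / (π × 0.875²) = 0.033260. Accumulating E over each segment gives final E = 1.4967.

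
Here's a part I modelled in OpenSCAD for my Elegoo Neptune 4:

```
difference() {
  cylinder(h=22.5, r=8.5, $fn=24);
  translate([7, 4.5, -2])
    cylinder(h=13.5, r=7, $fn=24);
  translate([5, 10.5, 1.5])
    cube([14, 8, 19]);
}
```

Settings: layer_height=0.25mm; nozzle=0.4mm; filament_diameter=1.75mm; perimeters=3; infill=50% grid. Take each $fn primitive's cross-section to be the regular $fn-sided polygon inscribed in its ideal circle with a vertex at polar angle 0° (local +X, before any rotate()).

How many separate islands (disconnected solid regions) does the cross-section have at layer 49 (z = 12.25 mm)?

1

At z = 12.25 mm: the cylinder: section is a regular 24-gon, circumradius r=8.5; the cylinder at (7, 4.5) does not reach this height (z outside [-2, 11.5]); the cube at (5, 10.5) is present — its section is the full 14×8 rectangle; Subtracting the remaining from the first: starting from the r=8.5 cylinder, the 14×8 cube at (5, 10.5) misses the remaining region (no effect) — 1 connected region. Overall, the cross-section is a single solid region. Island count = 1.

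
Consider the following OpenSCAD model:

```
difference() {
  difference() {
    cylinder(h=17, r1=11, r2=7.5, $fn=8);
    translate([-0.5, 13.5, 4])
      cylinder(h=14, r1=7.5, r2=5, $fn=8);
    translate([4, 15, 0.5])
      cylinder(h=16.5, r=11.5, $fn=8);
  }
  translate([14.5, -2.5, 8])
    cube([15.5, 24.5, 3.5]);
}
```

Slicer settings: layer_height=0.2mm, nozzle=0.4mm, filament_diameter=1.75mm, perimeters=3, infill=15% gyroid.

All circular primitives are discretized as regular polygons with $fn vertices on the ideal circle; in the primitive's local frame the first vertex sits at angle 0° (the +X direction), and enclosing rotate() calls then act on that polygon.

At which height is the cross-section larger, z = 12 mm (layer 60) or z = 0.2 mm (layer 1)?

Layer 60 (z = 12): the cone: at t=0.706 of its height the radius interpolates to r₁+(r₂−r₁)t = 8.529, giving a regular 8-gon of that circumradius (area = (8/2)·8.529²·sin(360°/8) = 205.77 mm²); the cone at (-0.5, 13.5) (r1=7.5→r2=5) has section circumradius 6.071 here — a regular 8-gon (area = (8/2)·6.071²·sin(360°/8) = 104.26 mm²); the cylinder at (4, 15): section is a regular 8-gon, circumradius r=11.5 (area = (8/2)·11.500²·sin(360°/8) = 374.06 mm²); Taking the first minus the rest: starting from the cone (205.77 mm²), the cone at (-0.5, 13.5) partially overlaps it — only the 1.41 mm² overlap (of its 104.26 mm²) is removed, clipping the outline; the r=11.5 cylinder at (4, 15) partially overlaps it — only the 24.59 mm² overlap (of its 374.06 mm²) is removed, clipping the outline — area = 179.77 mm²; the cube at (14.5, -2.5) is not intersected at this z (z outside [8, 11.5]); After the difference (first − rest): none of the subtracted shapes is present at this height, so that combined region is unchanged — area = 179.77 mm². So its area = 179.77 mm². Layer 1 (z = 0.2): the cone: at t=0.012 of its height the radius interpolates to r₁+(r₂−r₁)t = 10.959, giving a regular 8-gon of that circumradius (area = (8/2)·10.959²·sin(360°/8) = 339.68 mm²); the cone at (-0.5, 13.5) is not intersected at this z (z outside [4, 18]); the cylinder at (4, 15) is not intersected at this z (z outside [0.5, 17]); Subtracting the remaining from the first: none of the subtracted shapes is present at this height, so the cone is unchanged — area = 339.68 mm²; the cube at (14.5, -2.5) is not intersected at this z (z outside [8, 11.5]); Taking the first minus the rest: none of the subtracted shapes is present at this height, so that combined region is unchanged — area = 339.68 mm². So its area = 339.68 mm². Layer 1 is larger (339.68 vs 179.77 mm²).

layer 1 (z = 0.2 mm)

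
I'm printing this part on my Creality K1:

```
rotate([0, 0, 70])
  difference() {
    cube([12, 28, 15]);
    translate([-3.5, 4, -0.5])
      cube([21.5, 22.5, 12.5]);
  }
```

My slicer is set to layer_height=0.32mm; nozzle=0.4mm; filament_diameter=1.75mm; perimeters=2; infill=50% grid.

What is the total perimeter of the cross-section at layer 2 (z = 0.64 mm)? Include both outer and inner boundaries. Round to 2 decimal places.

At z = 0.64 mm: the cube (footprint 12×28) is included at this height (perimeter 80.00 mm); the cube at (-3.5, 4) is present — its section is the full 21.5×22.5 rectangle (perimeter 88.00 mm); Subtracting the remaining from the first: starting from the 12×28 cube, the 21.5×22.5 cube at (-3.5, 4) partially overlaps it — only the 270.00 mm² overlap (of its 483.75 mm²) is removed, clipping the outline — boundary = 59.00 mm; (whole slice rotated 70° about Z — lengths, areas and connectivity unchanged). Overall, the cross-section has 2 separate islands. Total boundary length (outer) = 59.00 mm.

59.00 mm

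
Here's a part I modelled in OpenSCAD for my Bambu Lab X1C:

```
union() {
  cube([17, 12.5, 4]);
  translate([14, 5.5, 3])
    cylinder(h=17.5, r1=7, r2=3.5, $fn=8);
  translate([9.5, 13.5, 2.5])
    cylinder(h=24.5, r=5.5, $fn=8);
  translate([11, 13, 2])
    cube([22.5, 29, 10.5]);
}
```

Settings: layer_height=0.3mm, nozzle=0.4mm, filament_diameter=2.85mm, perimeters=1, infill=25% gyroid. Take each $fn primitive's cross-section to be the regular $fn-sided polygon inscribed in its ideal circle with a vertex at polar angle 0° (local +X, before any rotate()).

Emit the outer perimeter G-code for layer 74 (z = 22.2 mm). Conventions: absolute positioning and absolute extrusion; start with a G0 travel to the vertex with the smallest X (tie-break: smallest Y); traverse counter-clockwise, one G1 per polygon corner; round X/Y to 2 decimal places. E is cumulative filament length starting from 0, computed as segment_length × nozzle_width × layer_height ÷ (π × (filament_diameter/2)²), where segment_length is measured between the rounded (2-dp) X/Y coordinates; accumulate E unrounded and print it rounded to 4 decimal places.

G0 X4.00 Y13.50 Z22.20
G1 X5.61 Y9.61 E0.0792
G1 X9.50 Y8.00 E0.1584
G1 X13.39 Y9.61 E0.2376
G1 X15.00 Y13.50 E0.3168
G1 X13.39 Y17.39 E0.3960
G1 X9.50 Y19.00 E0.4752
G1 X5.61 Y17.39 E0.5543
G1 X4.00 Y13.50 E0.6335

At z = 22.2 mm: the cube does not reach this height (z outside [0, 4]); the cone at (14, 5.5) is absent (z outside [3, 20.5]); the cylinder at (9.5, 13.5): section is a regular 8-gon, circumradius r=5.5; the cube at (11, 13) does not reach this height (z outside [2, 12.5]); Merging all regions: only the r=5.5 cylinder at (9.5, 13.5) is present, so the union is just that shape — 1 connected region. The outline is a single polygon with 8 vertices. Extrusion per mm of travel: 0.4 × 0.3 / (π × 1.425²) = 0.018811. Accumulating E over each segment gives final E = 0.6335.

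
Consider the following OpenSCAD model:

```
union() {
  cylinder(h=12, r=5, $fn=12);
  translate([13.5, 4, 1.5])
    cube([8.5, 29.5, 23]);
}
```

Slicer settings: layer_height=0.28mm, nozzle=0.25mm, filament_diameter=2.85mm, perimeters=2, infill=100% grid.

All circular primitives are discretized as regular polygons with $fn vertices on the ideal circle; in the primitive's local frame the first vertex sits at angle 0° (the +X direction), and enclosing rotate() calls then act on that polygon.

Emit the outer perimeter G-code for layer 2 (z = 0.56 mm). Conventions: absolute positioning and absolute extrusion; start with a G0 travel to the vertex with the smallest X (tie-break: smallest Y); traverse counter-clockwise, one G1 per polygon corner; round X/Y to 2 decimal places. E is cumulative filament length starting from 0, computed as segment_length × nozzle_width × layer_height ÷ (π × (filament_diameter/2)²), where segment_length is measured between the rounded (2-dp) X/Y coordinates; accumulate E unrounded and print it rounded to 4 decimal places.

G0 X-5.00 Y0.00 Z0.56
G1 X-4.33 Y-2.50 E0.0284
G1 X-2.50 Y-4.33 E0.0568
G1 X0.00 Y-5.00 E0.0852
G1 X2.50 Y-4.33 E0.1136
G1 X4.33 Y-2.50 E0.1420
G1 X5.00 Y0.00 E0.1704
G1 X4.33 Y2.50 E0.1988
G1 X2.50 Y4.33 E0.2272
G1 X0.00 Y5.00 E0.2556
G1 X-2.50 Y4.33 E0.2840
G1 X-4.33 Y2.50 E0.3124
G1 X-5.00 Y0.00 E0.3408

At z = 0.56 mm: the cylinder: section is a regular 12-gon, circumradius r=5; the cube at (13.5, 4) is absent (z outside [1.5, 24.5]); Merging all regions: only the r=5 cylinder is present, so the union is just that shape — 1 connected region. The outline is a single polygon with 12 vertices. Extrusion per mm of travel: 0.25 × 0.28 / (π × 1.425²) = 0.010973. Accumulating E over each segment gives final E = 0.3408.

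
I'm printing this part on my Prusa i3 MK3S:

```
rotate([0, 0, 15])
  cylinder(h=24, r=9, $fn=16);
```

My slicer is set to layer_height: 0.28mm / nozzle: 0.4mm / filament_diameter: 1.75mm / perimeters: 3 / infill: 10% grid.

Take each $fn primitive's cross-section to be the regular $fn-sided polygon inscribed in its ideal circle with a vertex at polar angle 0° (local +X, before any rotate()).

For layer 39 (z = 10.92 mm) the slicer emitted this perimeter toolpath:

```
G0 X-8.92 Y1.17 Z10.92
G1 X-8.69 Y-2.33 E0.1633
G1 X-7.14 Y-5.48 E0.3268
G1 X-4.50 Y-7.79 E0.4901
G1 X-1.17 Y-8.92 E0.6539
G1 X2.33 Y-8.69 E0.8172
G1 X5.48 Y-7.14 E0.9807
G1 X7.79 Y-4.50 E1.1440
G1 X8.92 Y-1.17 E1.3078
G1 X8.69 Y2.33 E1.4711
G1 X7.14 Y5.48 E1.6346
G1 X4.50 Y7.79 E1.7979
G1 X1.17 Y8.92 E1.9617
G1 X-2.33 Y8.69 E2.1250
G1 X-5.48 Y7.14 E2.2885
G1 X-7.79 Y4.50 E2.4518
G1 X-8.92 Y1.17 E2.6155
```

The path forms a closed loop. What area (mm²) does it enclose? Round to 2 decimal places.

247.84 mm²

Apply the shoelace formula to the sequence of (X, Y) vertices; enclosed area = 247.84 mm².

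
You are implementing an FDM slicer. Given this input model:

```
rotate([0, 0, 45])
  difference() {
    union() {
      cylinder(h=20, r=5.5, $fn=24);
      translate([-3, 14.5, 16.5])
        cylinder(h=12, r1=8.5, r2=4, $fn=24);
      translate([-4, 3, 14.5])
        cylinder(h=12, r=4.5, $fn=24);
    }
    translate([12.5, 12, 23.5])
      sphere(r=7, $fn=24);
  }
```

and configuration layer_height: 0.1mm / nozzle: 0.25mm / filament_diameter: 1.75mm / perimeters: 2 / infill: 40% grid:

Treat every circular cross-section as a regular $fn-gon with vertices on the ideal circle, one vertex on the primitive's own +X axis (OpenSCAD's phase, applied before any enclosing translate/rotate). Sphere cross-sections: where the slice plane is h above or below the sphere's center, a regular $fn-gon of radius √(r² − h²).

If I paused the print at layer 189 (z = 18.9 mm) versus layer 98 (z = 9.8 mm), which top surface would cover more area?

Layer 189 (z = 18.9): the r=5.5 cylinder contributes a regular 24-gon of circumradius 5.5 (area = (24/2)·5.500²·sin(360°/24) = 93.95 mm²); the cone at (-3, 14.5) (r1=8.5→r2=4) has section circumradius 7.600 here — a regular 24-gon (area = (24/2)·7.600²·sin(360°/24) = 179.39 mm²); the r=4.5 cylinder at (-4, 3) contributes a regular 24-gon of circumradius 4.5 (area = (24/2)·4.500²·sin(360°/24) = 62.89 mm²); Taking the union: the regions partially overlap — summed areas 336.24 mm² minus the doubly-counted overlap 30.85 mm² gives 305.39 mm² — area = 305.39 mm²; the sphere at (12.5, 12): section is a regular 24-gon, circumradius = √(r²−h²) = √(7²−4.6²) = 5.276 (area = (24/2)·5.276²·sin(360°/24) = 86.47 mm²); Subtracting the remaining from the first: starting from the result so far (305.39 mm²), the r=7 sphere at (12.5, 12) misses the remaining region (no effect) — area = 305.39 mm²; (rotated 45° about Z; rotation is an isometry so areas/perimeters/island counts are preserved). So its area = 305.39 mm². Layer 98 (z = 9.8): the r=5.5 cylinder gives a regular 24-gon of circumradius 5.5 (constant along its height) (area = (24/2)·5.500²·sin(360°/24) = 93.95 mm²); the cone at (-3, 14.5) is not intersected at this z (z outside [16.5, 28.5]); the cylinder at (-4, 3) is not intersected at this z (z outside [14.5, 26.5]); Merging all regions: only the r=5.5 cylinder is present, so the union is just that shape — area = 93.95 mm²; the sphere at (12.5, 12) is not intersected at this z (|z−center|=13.700 > r=7); After the difference (first − rest): none of the subtracted shapes is present at this height, so that combined region is unchanged — area = 93.95 mm²; (rotated 45° about Z; rotation is an isometry so areas/perimeters/island counts are preserved). So its area = 93.95 mm². Layer 189 is larger (305.39 vs 93.95 mm²).

layer 189 (z = 18.9 mm)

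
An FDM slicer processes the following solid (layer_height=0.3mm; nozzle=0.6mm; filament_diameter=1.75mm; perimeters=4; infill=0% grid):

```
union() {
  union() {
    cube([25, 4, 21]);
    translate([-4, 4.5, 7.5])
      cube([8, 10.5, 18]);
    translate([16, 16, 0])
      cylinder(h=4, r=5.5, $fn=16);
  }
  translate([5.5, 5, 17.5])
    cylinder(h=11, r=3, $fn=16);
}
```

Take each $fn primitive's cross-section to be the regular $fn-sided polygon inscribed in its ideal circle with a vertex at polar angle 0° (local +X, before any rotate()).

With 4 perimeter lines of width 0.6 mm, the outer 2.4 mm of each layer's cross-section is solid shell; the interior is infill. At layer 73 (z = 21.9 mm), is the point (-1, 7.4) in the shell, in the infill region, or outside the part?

At z = 21.9 mm: the cube does not reach this height (z outside [0, 21]); the cube at (-4, 4.5) (footprint 8×10.5) is included at this height; the cylinder at (16, 16) is absent (z outside [0, 4]); Merging all regions: only the 8×10.5 cube at (-4, 4.5) is present, so the union is just that shape — 1 connected region; the cylinder at (5.5, 5): section is a regular 16-gon, circumradius r=3; Merging all regions: the regions partially overlap (shared area 3.37 mm²), so overlapping operands fuse into one piece — 1 connected region. Overall, the cross-section is a single solid region. The nearest boundary edge runs (2.60, 4.50)→(-4.00, 4.50); distance from the point to it = 2.90 mm. The point is inside the cross-section and 2.90 mm from the nearest boundary — more than the 2.4 mm shell width (4 × 0.6), so it's in the infill interior.

infill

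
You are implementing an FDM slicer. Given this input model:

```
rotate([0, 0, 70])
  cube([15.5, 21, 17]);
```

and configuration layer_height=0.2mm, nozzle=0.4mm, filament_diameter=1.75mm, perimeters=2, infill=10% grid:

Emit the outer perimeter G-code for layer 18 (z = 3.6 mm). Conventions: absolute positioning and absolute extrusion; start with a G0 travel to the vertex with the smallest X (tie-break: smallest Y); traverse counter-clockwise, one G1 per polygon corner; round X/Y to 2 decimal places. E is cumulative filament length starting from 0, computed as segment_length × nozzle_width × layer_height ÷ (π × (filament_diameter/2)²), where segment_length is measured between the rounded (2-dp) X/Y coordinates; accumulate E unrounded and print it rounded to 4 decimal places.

G0 X-19.73 Y7.18 Z3.60
G1 X0.00 Y0.00 E0.6983
G1 X5.30 Y14.57 E1.2140
G1 X-14.43 Y21.75 E1.9123
G1 X-19.73 Y7.18 E2.4280

At z = 3.6 mm: the cube (footprint 15.5×21) is included at this height; (rotated 70° about Z; rotation is an isometry so areas/perimeters/island counts are preserved). The outline is a single polygon with 4 vertices. Extrusion per mm of travel: 0.4 × 0.2 / (π × 0.875²) = 0.033260. Accumulating E over each segment gives final E = 2.4280.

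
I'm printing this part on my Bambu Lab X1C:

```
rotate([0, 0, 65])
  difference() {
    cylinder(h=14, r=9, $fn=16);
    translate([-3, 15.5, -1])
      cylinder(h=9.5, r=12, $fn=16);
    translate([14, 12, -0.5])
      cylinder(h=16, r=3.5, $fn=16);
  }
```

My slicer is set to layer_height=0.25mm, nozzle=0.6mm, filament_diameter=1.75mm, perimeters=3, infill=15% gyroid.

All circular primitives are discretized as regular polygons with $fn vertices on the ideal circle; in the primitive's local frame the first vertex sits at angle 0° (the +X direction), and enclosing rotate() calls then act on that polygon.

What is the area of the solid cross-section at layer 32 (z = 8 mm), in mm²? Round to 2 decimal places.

At z = 8 mm: the cylinder: section is a regular 16-gon, circumradius r=9 (area = (16/2)·9.000²·sin(360°/16) = 247.98 mm²); the r=12 cylinder at (-3, 15.5) gives a regular 16-gon of circumradius 12 (constant along its height) (area = (16/2)·12.000²·sin(360°/16) = 440.85 mm²); the cylinder at (14, 12): section is a regular 16-gon, circumradius r=3.5 (area = (16/2)·3.500²·sin(360°/16) = 37.50 mm²); After the difference (first − rest): starting from the r=9 cylinder (247.98 mm²), the r=12 cylinder at (-3, 15.5) partially overlaps it — only the 44.75 mm² overlap (of its 440.85 mm²) is removed, clipping the outline; the r=3.5 cylinder at (14, 12) misses the remaining region (no effect) — area = 203.23 mm²; (rotated 65° about Z; rotation is an isometry so areas/perimeters/island counts are preserved). Overall, the cross-section is a single solid region. Net area = 203.23 mm².

203.23 mm²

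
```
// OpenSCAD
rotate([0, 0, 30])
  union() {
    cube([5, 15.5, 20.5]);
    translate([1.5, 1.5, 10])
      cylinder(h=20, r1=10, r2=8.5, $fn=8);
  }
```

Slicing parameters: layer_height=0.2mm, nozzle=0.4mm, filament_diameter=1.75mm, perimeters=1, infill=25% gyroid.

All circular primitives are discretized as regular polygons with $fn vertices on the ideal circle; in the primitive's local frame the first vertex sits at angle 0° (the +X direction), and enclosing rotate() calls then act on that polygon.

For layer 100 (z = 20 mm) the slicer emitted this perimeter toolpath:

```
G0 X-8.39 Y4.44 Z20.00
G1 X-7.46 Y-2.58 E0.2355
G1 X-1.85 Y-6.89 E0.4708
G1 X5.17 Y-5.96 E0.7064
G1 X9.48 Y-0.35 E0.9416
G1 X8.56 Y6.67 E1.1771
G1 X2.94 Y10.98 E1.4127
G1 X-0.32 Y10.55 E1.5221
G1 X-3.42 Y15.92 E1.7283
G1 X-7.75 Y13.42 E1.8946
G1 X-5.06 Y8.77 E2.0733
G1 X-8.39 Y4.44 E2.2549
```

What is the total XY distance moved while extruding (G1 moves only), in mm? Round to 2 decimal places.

Sum the Euclidean lengths of each G1 segment: total = 67.80 mm.

67.80 mm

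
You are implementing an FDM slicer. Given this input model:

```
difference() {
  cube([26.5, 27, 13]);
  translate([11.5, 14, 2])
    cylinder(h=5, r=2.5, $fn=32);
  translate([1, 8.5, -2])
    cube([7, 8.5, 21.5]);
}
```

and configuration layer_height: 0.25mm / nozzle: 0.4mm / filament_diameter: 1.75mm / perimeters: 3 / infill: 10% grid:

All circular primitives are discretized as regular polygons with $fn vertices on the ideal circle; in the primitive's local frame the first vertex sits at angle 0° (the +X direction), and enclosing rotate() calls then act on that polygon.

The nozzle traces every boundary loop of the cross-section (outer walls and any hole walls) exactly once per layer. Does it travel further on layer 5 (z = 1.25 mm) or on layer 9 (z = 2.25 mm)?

layer 9 (z = 2.25 mm)

Layer 5 (z = 1.25): the cube (footprint 26.5×27) is included at this height (perimeter 107.00 mm); the cylinder at (11.5, 14) is absent (z outside [2, 7]); the 7×8.5 cube at (1, 8.5) contributes its full rectangle (perimeter 31.00 mm); Taking the first minus the rest: starting from the 26.5×27 cube, the 7×8.5 cube at (1, 8.5) lies wholly inside it (removes its full 59.50 mm² and its 31.00 mm outline becomes a hole wall) — boundary (outer + 1 inner loop) = 138.00 mm. So its perimeter = 138.00 mm. Layer 9 (z = 2.25): the cube is present — its section is the full 26.5×27 rectangle (perimeter 107.00 mm); the cylinder at (11.5, 14): section is a regular 32-gon, circumradius r=2.5 (perimeter = 2·32·2.500·sin(180°/32) = 15.68 mm); the 7×8.5 cube at (1, 8.5) contributes its full rectangle (perimeter 31.00 mm); Taking the first minus the rest: starting from the 26.5×27 cube, the r=2.5 cylinder at (11.5, 14) lies wholly inside it (removes its full 19.51 mm² and its 15.68 mm outline becomes a hole wall); the 7×8.5 cube at (1, 8.5) lies wholly inside it (removes its full 59.50 mm² and its 31.00 mm outline becomes a hole wall) — boundary (outer + 2 inner loops) = 153.68 mm. So its perimeter = 153.68 mm. Layer 9 is larger (153.68 vs 138.00 mm).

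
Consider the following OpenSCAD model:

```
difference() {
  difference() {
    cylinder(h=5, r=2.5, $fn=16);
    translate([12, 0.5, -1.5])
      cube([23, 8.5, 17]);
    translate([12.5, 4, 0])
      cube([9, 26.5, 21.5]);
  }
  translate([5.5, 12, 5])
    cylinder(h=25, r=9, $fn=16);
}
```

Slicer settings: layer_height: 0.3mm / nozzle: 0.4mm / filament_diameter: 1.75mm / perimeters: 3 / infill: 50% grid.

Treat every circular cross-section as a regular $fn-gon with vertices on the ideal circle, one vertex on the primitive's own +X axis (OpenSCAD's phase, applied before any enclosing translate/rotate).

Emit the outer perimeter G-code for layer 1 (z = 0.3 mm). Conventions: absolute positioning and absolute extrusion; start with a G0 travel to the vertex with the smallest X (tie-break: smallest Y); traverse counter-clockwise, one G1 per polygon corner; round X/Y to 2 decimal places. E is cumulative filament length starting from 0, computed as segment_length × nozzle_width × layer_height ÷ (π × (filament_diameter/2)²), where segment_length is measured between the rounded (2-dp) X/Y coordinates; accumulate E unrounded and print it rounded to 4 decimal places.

At z = 0.3 mm: the cylinder: section is a regular 16-gon, circumradius r=2.5; the cube at (12, 0.5) is present — its section is the full 23×8.5 rectangle; the cube at (12.5, 4) (footprint 9×26.5) is included at this height; Subtracting the remaining from the first: starting from the r=2.5 cylinder, the 23×8.5 cube at (12, 0.5) misses the remaining region (no effect); the 9×26.5 cube at (12.5, 4) misses the remaining region (no effect) — 1 connected region; the cylinder at (5.5, 12) is absent (z outside [5, 30]); Taking the first minus the rest: none of the subtracted shapes is present at this height, so the result so far is unchanged — 1 connected region. The outline is a single polygon with 16 vertices. Extrusion per mm of travel: 0.4 × 0.3 / (π × 0.875²) = 0.049890. Accumulating E over each segment gives final E = 0.7791.

G0 X-2.50 Y0.00 Z0.30
G1 X-2.31 Y-0.96 E0.0488
G1 X-1.77 Y-1.77 E0.0974
G1 X-0.96 Y-2.31 E0.1460
G1 X0.00 Y-2.50 E0.1948
G1 X0.96 Y-2.31 E0.2436
G1 X1.77 Y-1.77 E0.2922
G1 X2.31 Y-0.96 E0.3407
G1 X2.50 Y0.00 E0.3896
G1 X2.31 Y0.96 E0.4384
G1 X1.77 Y1.77 E0.4870
G1 X0.96 Y2.31 E0.5355
G1 X0.00 Y2.50 E0.5844
G1 X-0.96 Y2.31 E0.6332
G1 X-1.77 Y1.77 E0.6817
G1 X-2.31 Y0.96 E0.7303
G1 X-2.50 Y0.00 E0.7791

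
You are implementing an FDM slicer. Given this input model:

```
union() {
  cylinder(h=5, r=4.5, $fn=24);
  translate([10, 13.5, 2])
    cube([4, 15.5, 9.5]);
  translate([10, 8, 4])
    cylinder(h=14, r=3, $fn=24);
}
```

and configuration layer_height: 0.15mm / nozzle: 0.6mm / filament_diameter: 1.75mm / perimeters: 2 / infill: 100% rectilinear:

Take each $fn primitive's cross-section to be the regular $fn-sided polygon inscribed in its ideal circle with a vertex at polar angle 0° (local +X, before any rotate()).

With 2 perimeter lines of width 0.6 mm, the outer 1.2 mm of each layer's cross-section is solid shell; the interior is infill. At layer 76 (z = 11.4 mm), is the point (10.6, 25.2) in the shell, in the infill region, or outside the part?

shell

At z = 11.4 mm: the cylinder does not reach this height (z outside [0, 5]); the 4×15.5 cube at (10, 13.5) contributes its full rectangle; the cylinder at (10, 8): section is a regular 24-gon, circumradius r=3; Merging all regions: the 2 present regions are separate (no shared area or edge), so areas and boundary lengths simply add and each stays a separate island — 2 connected regions. Overall, the cross-section has 2 separate islands. The nearest boundary edge runs (10.00, 13.50)→(10.00, 29.00); distance from the point to it = 0.60 mm. (Shell/infill is judged within the island containing the point — the largest one.) The point is inside the cross-section, 0.60 mm from the nearest boundary — within the 1.2 mm shell band (2 × 0.6).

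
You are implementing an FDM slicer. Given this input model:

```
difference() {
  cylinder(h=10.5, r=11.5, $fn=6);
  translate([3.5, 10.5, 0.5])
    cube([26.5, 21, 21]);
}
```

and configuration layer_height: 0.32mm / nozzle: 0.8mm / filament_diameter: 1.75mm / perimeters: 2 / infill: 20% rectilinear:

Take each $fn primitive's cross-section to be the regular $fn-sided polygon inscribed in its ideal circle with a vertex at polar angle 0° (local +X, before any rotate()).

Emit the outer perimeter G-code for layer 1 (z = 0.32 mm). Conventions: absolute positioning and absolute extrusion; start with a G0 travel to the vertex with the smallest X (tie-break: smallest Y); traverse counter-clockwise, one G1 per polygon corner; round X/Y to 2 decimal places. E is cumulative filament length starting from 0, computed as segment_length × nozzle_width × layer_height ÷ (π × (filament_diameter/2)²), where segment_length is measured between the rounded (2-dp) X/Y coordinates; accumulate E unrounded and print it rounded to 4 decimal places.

G0 X-11.50 Y0.00 Z0.32
G1 X-5.75 Y-9.96 E1.2240
G1 X5.75 Y-9.96 E2.4480
G1 X11.50 Y0.00 E3.6720
G1 X5.75 Y9.96 E4.8961
G1 X-5.75 Y9.96 E6.1201
G1 X-11.50 Y0.00 E7.3441

At z = 0.32 mm: the cylinder: section is a regular 6-gon, circumradius r=11.5; the cube at (3.5, 10.5) is not intersected at this z (z outside [0.5, 21.5]); Taking the first minus the rest: none of the subtracted shapes is present at this height, so the r=11.5 cylinder is unchanged — 1 connected region. The outline is a single polygon with 6 vertices. Extrusion per mm of travel: 0.8 × 0.32 / (π × 0.875²) = 0.106432. Accumulating E over each segment gives final E = 7.3441.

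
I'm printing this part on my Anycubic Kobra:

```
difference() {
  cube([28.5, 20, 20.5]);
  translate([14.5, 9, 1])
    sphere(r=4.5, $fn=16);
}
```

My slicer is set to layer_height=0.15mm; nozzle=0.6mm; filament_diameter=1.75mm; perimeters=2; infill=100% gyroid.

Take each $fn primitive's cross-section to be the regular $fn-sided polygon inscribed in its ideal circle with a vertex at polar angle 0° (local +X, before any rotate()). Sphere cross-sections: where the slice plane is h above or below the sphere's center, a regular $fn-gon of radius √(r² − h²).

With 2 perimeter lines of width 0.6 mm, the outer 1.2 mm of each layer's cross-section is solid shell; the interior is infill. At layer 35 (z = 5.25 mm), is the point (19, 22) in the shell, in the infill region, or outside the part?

At z = 5.25 mm: the cube is present — its section is the full 28.5×20 rectangle; the r=4.5 sphere at (14.5, 9) slices to a regular 16-gon of circumradius 1.479 (√(r²−h²) with h=4.25 from center); After the difference (first − rest): starting from the 28.5×20 cube, the r=4.5 sphere at (14.5, 9) lies wholly inside it (removes its full 6.70 mm² and its 9.23 mm outline becomes a hole wall) — 1 connected region with 1 hole. Overall, the cross-section is one region with 1 hole. The nearest boundary edge runs (0.00, 20.00)→(28.50, 20.00); distance from the point to it = 2.00 mm. The point is not inside any of the regions above, so it lies outside the cross-section (2.00 mm from the nearest boundary).

outside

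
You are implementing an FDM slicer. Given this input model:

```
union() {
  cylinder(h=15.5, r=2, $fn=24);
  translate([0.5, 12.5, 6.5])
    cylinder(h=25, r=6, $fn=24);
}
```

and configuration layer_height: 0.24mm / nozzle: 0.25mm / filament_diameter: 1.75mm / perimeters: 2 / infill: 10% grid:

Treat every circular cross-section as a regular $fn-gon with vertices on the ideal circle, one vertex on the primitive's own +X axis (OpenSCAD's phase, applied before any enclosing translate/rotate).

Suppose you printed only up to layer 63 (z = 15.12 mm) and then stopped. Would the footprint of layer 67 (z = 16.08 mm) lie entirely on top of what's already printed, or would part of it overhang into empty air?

entirely on top

Compare the two slices. At z = 15.12: the cylinder: section is a regular 24-gon, circumradius r=2 (area = (24/2)·2.000²·sin(360°/24) = 12.42 mm²); the r=6 cylinder at (0.5, 12.5) gives a regular 24-gon of circumradius 6 (constant along its height) (area = (24/2)·6.000²·sin(360°/24) = 111.81 mm²); Taking the union: the 2 present regions are separate (no shared area or edge), so areas and boundary lengths simply add and each stays a separate island — area = 124.23 mm². At z = 16.08: the cylinder does not reach this height (z outside [0, 15.5]); the r=6 cylinder at (0.5, 12.5) contributes a regular 24-gon of circumradius 6 (area = (24/2)·6.000²·sin(360°/24) = 111.81 mm²); Taking the union: only the r=6 cylinder at (0.5, 12.5) is present, so the union is just that shape — area = 111.81 mm². Checking containment: the cross-section at z = 16.08 is a subset of the cross-section at z = 15.12.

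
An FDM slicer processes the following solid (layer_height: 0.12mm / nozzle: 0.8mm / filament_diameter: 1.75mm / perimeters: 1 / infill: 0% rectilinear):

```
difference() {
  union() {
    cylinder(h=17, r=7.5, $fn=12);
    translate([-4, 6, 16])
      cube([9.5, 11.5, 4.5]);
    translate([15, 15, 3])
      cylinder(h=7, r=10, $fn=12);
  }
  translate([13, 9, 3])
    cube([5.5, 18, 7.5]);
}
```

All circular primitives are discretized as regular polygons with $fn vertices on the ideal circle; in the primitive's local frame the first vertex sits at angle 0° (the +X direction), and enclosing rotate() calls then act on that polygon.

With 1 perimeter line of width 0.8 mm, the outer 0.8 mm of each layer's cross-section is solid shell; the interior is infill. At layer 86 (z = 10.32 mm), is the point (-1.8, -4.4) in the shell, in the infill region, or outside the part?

At z = 10.32 mm: the r=7.5 cylinder contributes a regular 12-gon of circumradius 7.5; the cube at (-4, 6) does not reach this height (z outside [16, 20.5]); the cylinder at (15, 15) is not intersected at this z (z outside [3, 10]); Merging all regions: only the r=7.5 cylinder is present, so the union is just that shape — 1 connected region; the cube at (13, 9) is present — its section is the full 5.5×18 rectangle; Taking the first minus the rest: starting from the result so far, the 5.5×18 cube at (13, 9) misses the remaining region (no effect) — 1 connected region. Overall, the cross-section is a single solid region. The nearest boundary edge runs (-0.00, -7.50)→(-3.75, -6.50); distance from the point to it = 2.53 mm. The point is inside the cross-section and 2.53 mm from the nearest boundary — more than the 0.8 mm shell width (1 × 0.8), so it's in the infill interior.

infill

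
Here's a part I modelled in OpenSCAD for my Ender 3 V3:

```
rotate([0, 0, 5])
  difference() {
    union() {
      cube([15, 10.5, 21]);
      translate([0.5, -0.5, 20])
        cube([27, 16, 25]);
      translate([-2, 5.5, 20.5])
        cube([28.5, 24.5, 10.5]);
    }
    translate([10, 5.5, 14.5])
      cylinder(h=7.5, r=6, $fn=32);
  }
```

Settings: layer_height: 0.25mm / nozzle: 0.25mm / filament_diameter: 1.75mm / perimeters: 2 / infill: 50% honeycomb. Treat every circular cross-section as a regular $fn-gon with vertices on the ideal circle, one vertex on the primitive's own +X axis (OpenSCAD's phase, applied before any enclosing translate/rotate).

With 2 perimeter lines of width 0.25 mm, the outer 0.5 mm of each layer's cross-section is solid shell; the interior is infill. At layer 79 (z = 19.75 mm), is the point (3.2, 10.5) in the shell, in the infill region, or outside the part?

shell

At z = 19.75 mm: the 15×10.5 cube contributes its full rectangle; the cube at (0.5, -0.5) does not reach this height (z outside [20, 45]); the cube at (-2, 5.5) is absent (z outside [20.5, 31]); Combining (union): only the 15×10.5 cube is present, so the union is just that shape — 1 connected region; the cylinder at (10, 5.5): section is a regular 32-gon, circumradius r=6; After the difference (first − rest): starting from that combined region, the r=6 cylinder at (10, 5.5) partially overlaps it — only the 102.12 mm² overlap (of its 112.37 mm²) is removed, clipping the outline — 3 connected regions; (whole slice rotated 5° about Z — lengths, areas and connectivity unchanged). Overall, the cross-section has 3 separate islands. Undo the 5° rotation: the query point maps to (4.103, 10.181) in the un-rotated model frame. The nearest boundary edge runs (0.00, 10.50)→(6.69, 10.50); distance from the point to it = 0.32 mm. (Shell/infill is judged within the island containing the point — the largest one.) The point is inside the cross-section, 0.32 mm from the nearest boundary — within the 0.5 mm shell band (2 × 0.25).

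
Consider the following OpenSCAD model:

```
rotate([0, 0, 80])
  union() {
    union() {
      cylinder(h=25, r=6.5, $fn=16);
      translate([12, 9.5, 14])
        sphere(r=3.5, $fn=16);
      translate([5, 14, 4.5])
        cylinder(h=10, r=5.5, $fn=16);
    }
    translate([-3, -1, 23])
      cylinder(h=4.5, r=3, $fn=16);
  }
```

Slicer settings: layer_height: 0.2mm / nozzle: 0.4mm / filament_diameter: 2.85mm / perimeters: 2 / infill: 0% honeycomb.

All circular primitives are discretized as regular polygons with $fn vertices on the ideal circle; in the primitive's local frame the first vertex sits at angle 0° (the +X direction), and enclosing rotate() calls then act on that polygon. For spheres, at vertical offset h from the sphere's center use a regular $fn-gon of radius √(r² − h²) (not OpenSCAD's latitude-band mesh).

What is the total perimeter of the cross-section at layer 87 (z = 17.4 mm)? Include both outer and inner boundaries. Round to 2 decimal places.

At z = 17.4 mm: the r=6.5 cylinder contributes a regular 16-gon of circumradius 6.5 (perimeter = 2·16·6.500·sin(180°/16) = 40.58 mm); the sphere at (12, 9.5): section is a regular 16-gon, circumradius = √(r²−h²) = √(3.5²−3.4²) = 0.831 (perimeter = 2·16·0.831·sin(180°/16) = 5.19 mm); the cylinder at (5, 14) is not intersected at this z (z outside [4.5, 14.5]); Merging all regions: the 2 present regions are separate (no shared area or edge), so areas and boundary lengths simply add and each stays a separate island — boundary = 45.76 mm; the cylinder at (-3, -1) does not reach this height (z outside [23, 27.5]); Combining (union): only that combined region is present, so the union is just that shape — boundary = 45.76 mm; (rotated 80° about Z; rotation is an isometry so areas/perimeters/island counts are preserved). Overall, the cross-section has 2 separate islands. Total boundary length (outer) = 45.76 mm.

45.76 mm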